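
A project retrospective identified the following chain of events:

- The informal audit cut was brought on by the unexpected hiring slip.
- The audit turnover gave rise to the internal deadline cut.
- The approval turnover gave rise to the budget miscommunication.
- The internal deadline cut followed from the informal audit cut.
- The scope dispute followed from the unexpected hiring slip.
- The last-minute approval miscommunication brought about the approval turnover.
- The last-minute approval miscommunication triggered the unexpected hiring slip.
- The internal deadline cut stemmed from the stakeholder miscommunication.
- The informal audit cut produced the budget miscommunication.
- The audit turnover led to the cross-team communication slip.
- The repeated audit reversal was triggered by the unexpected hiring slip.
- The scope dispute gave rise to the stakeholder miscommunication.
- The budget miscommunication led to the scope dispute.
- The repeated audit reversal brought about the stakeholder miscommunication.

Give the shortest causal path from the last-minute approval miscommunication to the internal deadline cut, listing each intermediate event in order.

the last-minute approval miscommunication → the unexpected hiring slip → the informal audit cut → the internal deadline cut

the last-minute approval miscommunication → the unexpected hiring slip
the unexpected hiring slip → the informal audit cut
the informal audit cut → the internal deadline cut
Length: 3 steps.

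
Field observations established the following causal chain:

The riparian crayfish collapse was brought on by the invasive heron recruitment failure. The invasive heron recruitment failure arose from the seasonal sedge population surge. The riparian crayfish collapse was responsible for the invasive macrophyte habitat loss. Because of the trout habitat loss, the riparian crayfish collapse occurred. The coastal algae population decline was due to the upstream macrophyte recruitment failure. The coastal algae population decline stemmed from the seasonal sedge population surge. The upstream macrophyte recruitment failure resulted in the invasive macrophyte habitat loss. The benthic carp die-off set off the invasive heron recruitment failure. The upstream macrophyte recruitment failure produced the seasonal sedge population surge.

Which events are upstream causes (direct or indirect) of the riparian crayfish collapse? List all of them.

Immediate causes of the riparian crayfish collapse: the trout habitat loss, the invasive heron recruitment failure.
Further upstream: the upstream macrophyte recruitment failure, the seasonal sedge population surge, the benthic carp die-off.

the benthic carp die-off, the invasive heron recruitment failure, the seasonal sedge population surge, the trout habitat loss, the upstream macrophyte recruitment failure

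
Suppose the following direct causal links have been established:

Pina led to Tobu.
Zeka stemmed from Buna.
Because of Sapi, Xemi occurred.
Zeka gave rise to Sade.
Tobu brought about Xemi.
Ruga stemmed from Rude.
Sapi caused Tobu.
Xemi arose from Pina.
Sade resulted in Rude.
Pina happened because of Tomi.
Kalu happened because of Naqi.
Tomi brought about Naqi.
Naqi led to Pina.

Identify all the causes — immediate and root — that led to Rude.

Buna, Sade, Zeka

Immediate cause of Rude: Sade.
Further upstream: Buna, Zeka.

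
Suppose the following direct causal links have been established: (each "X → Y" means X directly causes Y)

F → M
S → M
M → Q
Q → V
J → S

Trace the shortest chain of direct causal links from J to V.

J → S
S → M
M → Q
Q → V
Length: 4 steps.

J → S → M → Q → V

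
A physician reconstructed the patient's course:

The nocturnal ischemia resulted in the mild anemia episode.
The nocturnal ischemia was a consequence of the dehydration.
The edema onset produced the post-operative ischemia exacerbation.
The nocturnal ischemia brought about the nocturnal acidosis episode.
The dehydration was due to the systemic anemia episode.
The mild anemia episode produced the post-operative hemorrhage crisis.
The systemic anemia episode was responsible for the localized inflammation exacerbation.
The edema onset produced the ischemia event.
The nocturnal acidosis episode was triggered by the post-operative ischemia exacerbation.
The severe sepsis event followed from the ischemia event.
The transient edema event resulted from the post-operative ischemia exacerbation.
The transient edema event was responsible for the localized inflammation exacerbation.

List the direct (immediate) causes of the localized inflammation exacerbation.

Upstream contributors include the edema onset, the post-operative ischemia exacerbation, but only the systemic anemia episode, the transient edema event feed directly into the localized inflammation exacerbation.

the systemic anemia episode, the transient edema event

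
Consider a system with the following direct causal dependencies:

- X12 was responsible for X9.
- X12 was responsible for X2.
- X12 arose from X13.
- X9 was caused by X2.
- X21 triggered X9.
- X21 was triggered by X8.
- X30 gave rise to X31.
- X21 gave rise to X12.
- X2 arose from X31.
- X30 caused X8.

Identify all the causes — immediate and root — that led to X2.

Immediate causes of X2: X31, X12.
Further upstream: X30, X8, X21, X13.

X12, X13, X21, X30, X31, X8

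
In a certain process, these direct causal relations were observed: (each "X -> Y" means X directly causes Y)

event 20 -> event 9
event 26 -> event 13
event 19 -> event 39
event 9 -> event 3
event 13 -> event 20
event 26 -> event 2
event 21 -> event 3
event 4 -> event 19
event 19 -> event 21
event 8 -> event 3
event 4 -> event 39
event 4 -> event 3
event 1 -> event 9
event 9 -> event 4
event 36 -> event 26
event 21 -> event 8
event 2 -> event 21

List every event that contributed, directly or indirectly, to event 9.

event 1, event 13, event 20, event 26, event 36

Immediate causes of event 9: event 20, event 1.
Further upstream: event 36, event 26, event 13.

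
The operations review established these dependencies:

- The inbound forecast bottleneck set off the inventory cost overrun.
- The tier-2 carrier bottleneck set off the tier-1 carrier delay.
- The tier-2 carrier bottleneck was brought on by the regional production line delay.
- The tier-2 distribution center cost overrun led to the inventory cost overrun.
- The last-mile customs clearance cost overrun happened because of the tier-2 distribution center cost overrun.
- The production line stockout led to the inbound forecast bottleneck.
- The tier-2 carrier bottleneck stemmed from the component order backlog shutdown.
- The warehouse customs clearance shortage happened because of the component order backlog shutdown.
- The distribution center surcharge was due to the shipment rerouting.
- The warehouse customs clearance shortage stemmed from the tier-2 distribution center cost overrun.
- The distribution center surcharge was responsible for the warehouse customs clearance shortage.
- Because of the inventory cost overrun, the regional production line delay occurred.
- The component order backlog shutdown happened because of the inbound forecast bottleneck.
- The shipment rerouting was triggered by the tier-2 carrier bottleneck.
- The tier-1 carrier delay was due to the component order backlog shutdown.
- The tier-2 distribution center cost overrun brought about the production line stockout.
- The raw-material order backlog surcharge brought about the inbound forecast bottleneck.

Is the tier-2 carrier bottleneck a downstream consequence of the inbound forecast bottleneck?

There is a causal chain: the inbound forecast bottleneck → the component order backlog shutdown → the tier-2 carrier bottleneck.

Yes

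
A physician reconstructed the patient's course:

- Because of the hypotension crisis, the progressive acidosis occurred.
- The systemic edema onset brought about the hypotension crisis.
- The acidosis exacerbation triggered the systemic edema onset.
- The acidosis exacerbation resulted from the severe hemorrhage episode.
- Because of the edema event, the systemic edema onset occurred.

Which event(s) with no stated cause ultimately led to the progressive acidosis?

the edema event, the severe hemorrhage episode

Tracing upstream from the progressive acidosis: the progressive acidosis ← the hypotension crisis ← the systemic edema onset ← the acidosis exacerbation ← the severe hemorrhage episode.
A separate upstream branch: the progressive acidosis ← the hypotension crisis ← the systemic edema onset ← the edema event.
Each of those chain origins has no stated cause.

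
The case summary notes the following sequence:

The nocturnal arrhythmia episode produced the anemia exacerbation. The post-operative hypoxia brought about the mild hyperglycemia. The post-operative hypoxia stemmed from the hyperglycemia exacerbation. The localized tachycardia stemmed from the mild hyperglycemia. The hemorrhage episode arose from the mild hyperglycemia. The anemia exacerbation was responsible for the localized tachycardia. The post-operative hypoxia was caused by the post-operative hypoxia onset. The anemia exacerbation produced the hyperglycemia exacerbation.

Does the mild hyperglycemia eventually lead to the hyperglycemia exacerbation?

The mild hyperglycemia leads to the hemorrhage episode, the localized tachycardia; the hyperglycemia exacerbation is not among them.

No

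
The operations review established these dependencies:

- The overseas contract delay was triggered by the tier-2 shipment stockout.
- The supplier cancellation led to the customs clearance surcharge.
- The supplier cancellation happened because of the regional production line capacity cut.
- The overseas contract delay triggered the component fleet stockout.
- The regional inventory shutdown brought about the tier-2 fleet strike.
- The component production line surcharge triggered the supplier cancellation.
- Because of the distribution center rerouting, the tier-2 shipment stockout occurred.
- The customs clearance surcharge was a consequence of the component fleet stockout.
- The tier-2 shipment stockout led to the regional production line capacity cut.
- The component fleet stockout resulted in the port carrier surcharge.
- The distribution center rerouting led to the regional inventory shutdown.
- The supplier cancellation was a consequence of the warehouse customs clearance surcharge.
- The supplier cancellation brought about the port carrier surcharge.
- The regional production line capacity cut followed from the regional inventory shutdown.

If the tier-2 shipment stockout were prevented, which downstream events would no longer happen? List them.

the component fleet stockout, the overseas contract delay

Downstream of the tier-2 shipment stockout: the overseas contract delay, the component fleet stockout, the regional production line capacity cut, the supplier cancellation, the customs clearance surcharge, the port carrier surcharge.
Of those, still caused via another path: the regional production line capacity cut, the supplier cancellation, the customs clearance surcharge, the port carrier surcharge.
The remainder have no surviving cause.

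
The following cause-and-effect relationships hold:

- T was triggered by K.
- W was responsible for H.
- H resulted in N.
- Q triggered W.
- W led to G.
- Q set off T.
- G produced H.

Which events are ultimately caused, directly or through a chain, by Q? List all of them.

G, H, N, T, W

Direct effects: W, T.
2 steps out: G, H.
3 steps out: N.
Not reachable from it: K.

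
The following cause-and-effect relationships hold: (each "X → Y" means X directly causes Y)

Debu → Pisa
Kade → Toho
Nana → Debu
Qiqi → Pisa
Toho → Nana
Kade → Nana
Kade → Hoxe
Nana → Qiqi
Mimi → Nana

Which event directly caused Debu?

Nana

Upstream contributors include Kade, Toho, Mimi, but only Nana feeds directly into Debu.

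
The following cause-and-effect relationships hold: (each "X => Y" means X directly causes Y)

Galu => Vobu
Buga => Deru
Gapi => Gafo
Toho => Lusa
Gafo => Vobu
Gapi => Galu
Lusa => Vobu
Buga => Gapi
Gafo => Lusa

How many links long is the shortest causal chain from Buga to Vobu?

Shortest chain: Buga → Gapi → Gafo → Vobu.

3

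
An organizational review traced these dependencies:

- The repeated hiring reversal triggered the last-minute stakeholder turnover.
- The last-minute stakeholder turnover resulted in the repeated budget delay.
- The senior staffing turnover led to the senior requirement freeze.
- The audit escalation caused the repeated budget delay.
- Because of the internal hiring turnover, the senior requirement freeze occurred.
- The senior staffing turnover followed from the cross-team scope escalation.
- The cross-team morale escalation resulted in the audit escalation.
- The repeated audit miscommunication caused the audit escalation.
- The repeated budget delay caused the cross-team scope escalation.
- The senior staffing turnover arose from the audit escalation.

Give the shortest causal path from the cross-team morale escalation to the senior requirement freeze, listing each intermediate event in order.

the cross-team morale escalation → the audit escalation → the senior staffing turnover → the senior requirement freeze

the cross-team morale escalation → the audit escalation
the audit escalation → the senior staffing turnover
the senior staffing turnover → the senior requirement freeze
Length: 3 steps.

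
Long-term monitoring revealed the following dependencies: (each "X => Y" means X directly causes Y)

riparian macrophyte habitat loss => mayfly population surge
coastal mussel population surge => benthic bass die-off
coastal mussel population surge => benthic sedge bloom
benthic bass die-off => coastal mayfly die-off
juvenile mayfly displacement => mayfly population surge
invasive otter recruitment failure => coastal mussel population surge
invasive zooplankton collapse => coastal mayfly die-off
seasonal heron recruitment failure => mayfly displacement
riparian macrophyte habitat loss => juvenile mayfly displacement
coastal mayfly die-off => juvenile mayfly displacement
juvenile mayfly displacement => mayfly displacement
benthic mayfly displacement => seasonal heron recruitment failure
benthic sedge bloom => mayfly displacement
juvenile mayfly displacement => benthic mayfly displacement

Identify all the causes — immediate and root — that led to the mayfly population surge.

the benthic bass die-off, the coastal mayfly die-off, the coastal mussel population surge, the invasive otter recruitment failure, the invasive zooplankton collapse, the juvenile mayfly displacement, the riparian macrophyte habitat loss

Immediate causes of the mayfly population surge: the riparian macrophyte habitat loss, the juvenile mayfly displacement.
Further upstream: the invasive zooplankton collapse, the invasive otter recruitment failure, the coastal mussel population surge, the benthic bass die-off, the coastal mayfly die-off.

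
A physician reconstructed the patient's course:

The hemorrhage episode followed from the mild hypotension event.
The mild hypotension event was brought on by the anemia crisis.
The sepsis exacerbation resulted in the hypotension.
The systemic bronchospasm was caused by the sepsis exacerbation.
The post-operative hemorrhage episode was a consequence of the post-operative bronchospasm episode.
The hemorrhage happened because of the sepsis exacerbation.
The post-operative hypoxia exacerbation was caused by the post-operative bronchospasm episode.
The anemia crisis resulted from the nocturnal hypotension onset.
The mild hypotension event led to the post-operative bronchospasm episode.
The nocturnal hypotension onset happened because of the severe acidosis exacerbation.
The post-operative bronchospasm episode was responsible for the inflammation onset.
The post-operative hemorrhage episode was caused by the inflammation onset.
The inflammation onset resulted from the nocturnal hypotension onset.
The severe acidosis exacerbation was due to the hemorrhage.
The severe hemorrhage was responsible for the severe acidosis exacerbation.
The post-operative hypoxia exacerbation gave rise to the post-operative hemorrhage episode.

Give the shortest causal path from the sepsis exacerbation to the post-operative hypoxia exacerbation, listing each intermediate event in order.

the sepsis exacerbation → the hemorrhage → the severe acidosis exacerbation → the nocturnal hypotension onset → the anemia crisis → the mild hypotension event → the post-operative bronchospasm episode → the post-operative hypoxia exacerbation

the sepsis exacerbation → the hemorrhage
the hemorrhage → the severe acidosis exacerbation
the severe acidosis exacerbation → the nocturnal hypotension onset
the nocturnal hypotension onset → the anemia crisis
the anemia crisis → the mild hypotension event
the mild hypotension event → the post-operative bronchospasm episode
the post-operative bronchospasm episode → the post-operative hypoxia exacerbation
Length: 7 steps.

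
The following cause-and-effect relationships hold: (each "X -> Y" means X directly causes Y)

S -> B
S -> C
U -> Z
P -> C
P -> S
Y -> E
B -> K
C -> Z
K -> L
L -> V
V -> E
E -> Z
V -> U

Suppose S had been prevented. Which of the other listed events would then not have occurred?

B, K, L, U, V

Downstream of S: B, K, L, C, V, E, U, Z.
Of those, still caused via another path: C, E, Z.
The remainder have no surviving cause.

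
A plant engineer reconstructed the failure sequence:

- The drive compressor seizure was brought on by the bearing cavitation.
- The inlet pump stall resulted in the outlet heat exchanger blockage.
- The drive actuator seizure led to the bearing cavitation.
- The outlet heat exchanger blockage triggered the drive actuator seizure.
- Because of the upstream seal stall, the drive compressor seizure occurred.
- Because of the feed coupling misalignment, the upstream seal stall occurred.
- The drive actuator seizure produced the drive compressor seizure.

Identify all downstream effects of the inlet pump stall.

Direct effects: the outlet heat exchanger blockage.
2 steps out: the drive actuator seizure.
3 steps out: the bearing cavitation, the drive compressor seizure.
Not reachable from it: the feed coupling misalignment, the upstream seal stall.

the bearing cavitation, the drive actuator seizure, the drive compressor seizure, the outlet heat exchanger blockage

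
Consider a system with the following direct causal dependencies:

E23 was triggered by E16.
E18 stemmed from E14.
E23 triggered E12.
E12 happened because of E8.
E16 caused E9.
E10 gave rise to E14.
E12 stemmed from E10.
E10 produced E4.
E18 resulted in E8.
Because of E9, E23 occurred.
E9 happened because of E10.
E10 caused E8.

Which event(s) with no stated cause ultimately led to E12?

Tracing upstream from E12: E12 ← E10.
A separate upstream branch: E12 ← E23 ← E16.
Each of those chain origins has no stated cause.

E10, E16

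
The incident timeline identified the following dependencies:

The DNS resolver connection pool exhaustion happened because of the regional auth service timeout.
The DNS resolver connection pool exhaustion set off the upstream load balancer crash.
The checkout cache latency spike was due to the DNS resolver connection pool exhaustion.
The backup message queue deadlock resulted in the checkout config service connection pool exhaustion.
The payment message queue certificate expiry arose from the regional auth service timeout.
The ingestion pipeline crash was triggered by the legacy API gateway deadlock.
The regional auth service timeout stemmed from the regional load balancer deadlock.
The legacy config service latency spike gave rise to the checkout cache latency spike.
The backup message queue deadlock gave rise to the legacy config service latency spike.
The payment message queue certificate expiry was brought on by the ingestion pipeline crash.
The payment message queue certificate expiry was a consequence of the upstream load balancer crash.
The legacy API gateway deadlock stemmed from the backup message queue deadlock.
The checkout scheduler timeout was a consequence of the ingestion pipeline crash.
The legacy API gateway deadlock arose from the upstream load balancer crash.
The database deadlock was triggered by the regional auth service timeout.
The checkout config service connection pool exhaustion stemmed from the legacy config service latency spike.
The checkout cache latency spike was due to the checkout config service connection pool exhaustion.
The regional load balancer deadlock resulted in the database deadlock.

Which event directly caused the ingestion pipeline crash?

Upstream contributors include the regional load balancer deadlock, the backup message queue deadlock, the regional auth service timeout, the DNS resolver connection pool exhaustion, the upstream load balancer crash, but only the legacy API gateway deadlock feeds directly into the ingestion pipeline crash.

the legacy API gateway deadlock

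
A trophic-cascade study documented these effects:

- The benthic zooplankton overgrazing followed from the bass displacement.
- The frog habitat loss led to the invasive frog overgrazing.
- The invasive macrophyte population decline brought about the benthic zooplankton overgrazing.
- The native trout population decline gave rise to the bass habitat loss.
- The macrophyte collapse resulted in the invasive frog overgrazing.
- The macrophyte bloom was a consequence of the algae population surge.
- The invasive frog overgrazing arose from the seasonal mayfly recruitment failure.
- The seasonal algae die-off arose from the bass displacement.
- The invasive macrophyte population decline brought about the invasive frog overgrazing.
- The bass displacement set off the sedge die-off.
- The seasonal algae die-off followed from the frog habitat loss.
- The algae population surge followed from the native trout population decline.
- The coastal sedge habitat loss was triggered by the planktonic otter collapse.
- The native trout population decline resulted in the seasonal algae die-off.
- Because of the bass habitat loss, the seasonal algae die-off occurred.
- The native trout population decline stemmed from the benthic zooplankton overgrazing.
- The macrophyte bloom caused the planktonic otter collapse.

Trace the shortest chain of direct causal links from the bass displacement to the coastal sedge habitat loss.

the bass displacement → the benthic zooplankton overgrazing
the benthic zooplankton overgrazing → the native trout population decline
the native trout population decline → the algae population surge
the algae population surge → the macrophyte bloom
the macrophyte bloom → the planktonic otter collapse
the planktonic otter collapse → the coastal sedge habitat loss
Length: 6 steps.

the bass displacement → the benthic zooplankton overgrazing → the native trout population decline → the algae population surge → the macrophyte bloom → the planktonic otter collapse → the coastal sedge habitat loss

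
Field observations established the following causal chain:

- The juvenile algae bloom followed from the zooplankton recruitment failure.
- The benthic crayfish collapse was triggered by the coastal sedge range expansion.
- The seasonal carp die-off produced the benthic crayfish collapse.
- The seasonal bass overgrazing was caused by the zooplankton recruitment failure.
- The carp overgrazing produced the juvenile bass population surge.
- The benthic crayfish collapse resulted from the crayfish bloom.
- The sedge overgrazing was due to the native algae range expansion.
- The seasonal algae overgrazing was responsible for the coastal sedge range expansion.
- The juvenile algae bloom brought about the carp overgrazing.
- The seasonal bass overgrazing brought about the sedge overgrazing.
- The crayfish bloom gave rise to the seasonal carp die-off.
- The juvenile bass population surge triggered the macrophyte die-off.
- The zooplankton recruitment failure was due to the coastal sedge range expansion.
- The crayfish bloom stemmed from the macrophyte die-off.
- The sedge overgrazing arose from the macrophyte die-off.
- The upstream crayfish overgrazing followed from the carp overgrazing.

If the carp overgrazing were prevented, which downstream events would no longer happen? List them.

Downstream of the carp overgrazing: the upstream crayfish overgrazing, the juvenile bass population surge, the macrophyte die-off, the sedge overgrazing, the crayfish bloom, the seasonal carp die-off, the benthic crayfish collapse.
Of those, still caused via another path: the sedge overgrazing, the benthic crayfish collapse.
The remainder have no surviving cause.

the crayfish bloom, the juvenile bass population surge, the macrophyte die-off, the seasonal carp die-off, the upstream crayfish overgrazing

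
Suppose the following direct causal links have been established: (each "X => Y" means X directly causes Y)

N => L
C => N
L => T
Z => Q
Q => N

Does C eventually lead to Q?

C leads to N, L, T; Q is not among them.

No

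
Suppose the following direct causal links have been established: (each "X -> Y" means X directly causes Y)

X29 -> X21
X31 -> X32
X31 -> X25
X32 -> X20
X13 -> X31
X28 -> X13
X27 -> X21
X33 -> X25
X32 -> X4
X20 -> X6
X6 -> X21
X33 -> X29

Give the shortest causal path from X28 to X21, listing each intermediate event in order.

X28 → X13
X13 → X31
X31 → X32
X32 → X20
X20 → X6
X6 → X21
Length: 6 steps.

X28 → X13 → X31 → X32 → X20 → X6 → X21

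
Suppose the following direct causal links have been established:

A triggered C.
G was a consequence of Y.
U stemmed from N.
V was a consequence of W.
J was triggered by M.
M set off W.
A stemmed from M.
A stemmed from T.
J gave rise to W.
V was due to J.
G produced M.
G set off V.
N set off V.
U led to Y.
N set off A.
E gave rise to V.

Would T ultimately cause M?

T leads to A, C; M is not among them.

No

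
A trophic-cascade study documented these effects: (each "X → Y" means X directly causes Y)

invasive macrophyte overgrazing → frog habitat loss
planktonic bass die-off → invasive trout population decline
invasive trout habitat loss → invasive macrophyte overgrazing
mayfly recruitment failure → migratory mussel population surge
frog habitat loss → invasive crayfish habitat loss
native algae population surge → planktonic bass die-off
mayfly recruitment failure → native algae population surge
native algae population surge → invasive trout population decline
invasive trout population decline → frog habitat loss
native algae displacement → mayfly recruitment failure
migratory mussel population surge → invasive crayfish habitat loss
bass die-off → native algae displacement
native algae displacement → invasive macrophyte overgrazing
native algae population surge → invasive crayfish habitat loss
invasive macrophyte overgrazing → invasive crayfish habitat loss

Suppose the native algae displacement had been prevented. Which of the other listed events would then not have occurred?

the invasive trout population decline, the mayfly recruitment failure, the migratory mussel population surge, the native algae population surge, the planktonic bass die-off

Downstream of the native algae displacement: the mayfly recruitment failure, the invasive macrophyte overgrazing, the native algae population surge, the planktonic bass die-off, the invasive trout population decline, the frog habitat loss, the migratory mussel population surge, the invasive crayfish habitat loss.
Of those, still caused via another path: the invasive macrophyte overgrazing, the frog habitat loss, the invasive crayfish habitat loss.
The remainder have no surviving cause.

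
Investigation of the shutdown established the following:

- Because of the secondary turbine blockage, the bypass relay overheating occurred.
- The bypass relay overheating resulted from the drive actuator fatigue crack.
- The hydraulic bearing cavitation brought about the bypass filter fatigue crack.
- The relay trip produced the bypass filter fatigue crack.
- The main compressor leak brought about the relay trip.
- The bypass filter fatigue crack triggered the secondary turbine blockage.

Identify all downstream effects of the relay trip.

Direct effects: the bypass filter fatigue crack.
2 steps out: the secondary turbine blockage.
3 steps out: the bypass relay overheating.
Not reachable from it: the main compressor leak, the hydraulic bearing cavitation, the drive actuator fatigue crack.

the bypass filter fatigue crack, the bypass relay overheating, the secondary turbine blockage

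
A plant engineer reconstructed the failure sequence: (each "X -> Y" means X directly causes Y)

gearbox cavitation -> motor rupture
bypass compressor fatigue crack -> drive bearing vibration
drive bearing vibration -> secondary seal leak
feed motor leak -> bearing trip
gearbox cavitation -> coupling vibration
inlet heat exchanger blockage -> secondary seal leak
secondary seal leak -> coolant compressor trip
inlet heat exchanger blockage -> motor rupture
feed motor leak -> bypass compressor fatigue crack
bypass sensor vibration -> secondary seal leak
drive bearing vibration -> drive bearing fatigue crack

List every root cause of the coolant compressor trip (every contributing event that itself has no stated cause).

Tracing upstream from the coolant compressor trip: the coolant compressor trip ← the secondary seal leak ← the drive bearing vibration ← the bypass compressor fatigue crack ← the feed motor leak.
A separate upstream branch: the coolant compressor trip ← the secondary seal leak ← the inlet heat exchanger blockage.
A separate upstream branch: the coolant compressor trip ← the secondary seal leak ← the bypass sensor vibration.
Each of those chain origins has no stated cause.

the bypass sensor vibration, the feed motor leak, the inlet heat exchanger blockage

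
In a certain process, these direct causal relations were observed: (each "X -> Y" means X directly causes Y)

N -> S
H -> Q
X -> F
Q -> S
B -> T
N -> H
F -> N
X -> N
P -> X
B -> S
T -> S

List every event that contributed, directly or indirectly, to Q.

F, H, N, P, X

Immediate cause of Q: H.
Further upstream: P, X, F, N.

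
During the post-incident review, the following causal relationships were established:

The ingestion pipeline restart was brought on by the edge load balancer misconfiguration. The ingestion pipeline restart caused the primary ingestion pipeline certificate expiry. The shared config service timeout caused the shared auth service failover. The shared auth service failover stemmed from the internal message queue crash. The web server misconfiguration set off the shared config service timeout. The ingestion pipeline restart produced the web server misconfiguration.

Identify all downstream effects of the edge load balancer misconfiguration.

Direct effects: the ingestion pipeline restart.
2 steps out: the primary ingestion pipeline certificate expiry, the web server misconfiguration.
3 steps out: the shared config service timeout.
4 steps out: the shared auth service failover.
Not reachable from it: the internal message queue crash.

the ingestion pipeline restart, the primary ingestion pipeline certificate expiry, the shared auth service failover, the shared config service timeout, the web server misconfiguration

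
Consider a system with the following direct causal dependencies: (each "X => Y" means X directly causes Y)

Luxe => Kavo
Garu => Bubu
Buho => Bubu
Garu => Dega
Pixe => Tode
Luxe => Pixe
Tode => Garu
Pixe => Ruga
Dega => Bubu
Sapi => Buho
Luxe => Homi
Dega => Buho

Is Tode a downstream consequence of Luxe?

Yes

There is a causal chain: Luxe → Pixe → Tode.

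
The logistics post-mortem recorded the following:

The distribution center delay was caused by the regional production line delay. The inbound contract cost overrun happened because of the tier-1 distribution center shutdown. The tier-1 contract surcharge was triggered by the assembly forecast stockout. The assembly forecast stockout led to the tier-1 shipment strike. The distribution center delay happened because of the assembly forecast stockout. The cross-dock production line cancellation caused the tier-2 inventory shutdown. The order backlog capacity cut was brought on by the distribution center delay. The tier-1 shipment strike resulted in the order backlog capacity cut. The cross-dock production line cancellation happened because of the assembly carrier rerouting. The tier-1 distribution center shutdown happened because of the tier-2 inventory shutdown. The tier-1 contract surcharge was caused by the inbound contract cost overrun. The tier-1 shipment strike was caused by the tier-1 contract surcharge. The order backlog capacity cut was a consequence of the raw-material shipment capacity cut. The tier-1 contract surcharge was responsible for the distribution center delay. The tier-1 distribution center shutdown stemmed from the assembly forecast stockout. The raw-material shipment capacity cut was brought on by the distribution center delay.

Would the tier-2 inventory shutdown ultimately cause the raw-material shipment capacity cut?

Yes

There is a causal chain: the tier-2 inventory shutdown → the tier-1 distribution center shutdown → the inbound contract cost overrun → the tier-1 contract surcharge → the distribution center delay → the raw-material shipment capacity cut.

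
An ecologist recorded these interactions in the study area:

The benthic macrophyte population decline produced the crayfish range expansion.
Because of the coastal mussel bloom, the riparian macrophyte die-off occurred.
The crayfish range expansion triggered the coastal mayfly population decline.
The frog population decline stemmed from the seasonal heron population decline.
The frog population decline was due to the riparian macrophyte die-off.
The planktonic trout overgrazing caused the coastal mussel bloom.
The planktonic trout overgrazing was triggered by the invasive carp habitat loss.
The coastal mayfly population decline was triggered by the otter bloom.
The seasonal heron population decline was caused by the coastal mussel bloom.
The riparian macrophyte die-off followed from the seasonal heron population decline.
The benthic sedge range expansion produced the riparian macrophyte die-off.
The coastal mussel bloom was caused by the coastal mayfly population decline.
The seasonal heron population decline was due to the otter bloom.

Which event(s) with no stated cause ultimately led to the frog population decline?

Tracing upstream from the frog population decline: the frog population decline ← the seasonal heron population decline ← the otter bloom.
A separate upstream branch: the frog population decline ← the seasonal heron population decline ← the coastal mussel bloom ← the planktonic trout overgrazing ← the invasive carp habitat loss.
A separate upstream branch: the frog population decline ← the seasonal heron population decline ← the coastal mussel bloom ← the coastal mayfly population decline ← the crayfish range expansion ← the benthic macrophyte population decline.
A separate upstream branch: the frog population decline ← the riparian macrophyte die-off ← the benthic sedge range expansion.
Each of those chain origins has no stated cause.

the benthic macrophyte population decline, the benthic sedge range expansion, the invasive carp habitat loss, the otter bloom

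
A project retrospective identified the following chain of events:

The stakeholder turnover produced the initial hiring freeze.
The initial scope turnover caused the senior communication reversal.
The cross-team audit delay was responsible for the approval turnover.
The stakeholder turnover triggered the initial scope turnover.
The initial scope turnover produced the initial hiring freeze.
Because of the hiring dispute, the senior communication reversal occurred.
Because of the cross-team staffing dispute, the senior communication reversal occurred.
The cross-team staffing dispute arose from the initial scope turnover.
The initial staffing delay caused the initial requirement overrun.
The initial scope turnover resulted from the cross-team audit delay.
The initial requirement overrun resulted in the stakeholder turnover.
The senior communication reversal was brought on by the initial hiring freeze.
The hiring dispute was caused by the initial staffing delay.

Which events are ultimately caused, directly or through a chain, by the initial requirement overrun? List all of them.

Direct effects: the stakeholder turnover.
2 steps out: the initial scope turnover, the initial hiring freeze.
3 steps out: the cross-team staffing dispute, the senior communication reversal.
Not reachable from it: the cross-team audit delay, the initial staffing delay, the approval turnover, the hiring dispute.

the cross-team staffing dispute, the initial hiring freeze, the initial scope turnover, the senior communication reversal, the stakeholder turnover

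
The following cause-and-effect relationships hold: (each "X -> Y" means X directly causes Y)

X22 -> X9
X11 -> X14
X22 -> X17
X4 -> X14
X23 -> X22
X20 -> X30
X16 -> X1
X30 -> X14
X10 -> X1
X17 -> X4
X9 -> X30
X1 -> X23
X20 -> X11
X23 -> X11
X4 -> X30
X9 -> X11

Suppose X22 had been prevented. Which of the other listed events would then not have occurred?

Downstream of X22: X9, X17, X11, X4, X30, X14.
Of those, still caused via another path: X11, X30, X14.
The remainder have no surviving cause.

X17, X4, X9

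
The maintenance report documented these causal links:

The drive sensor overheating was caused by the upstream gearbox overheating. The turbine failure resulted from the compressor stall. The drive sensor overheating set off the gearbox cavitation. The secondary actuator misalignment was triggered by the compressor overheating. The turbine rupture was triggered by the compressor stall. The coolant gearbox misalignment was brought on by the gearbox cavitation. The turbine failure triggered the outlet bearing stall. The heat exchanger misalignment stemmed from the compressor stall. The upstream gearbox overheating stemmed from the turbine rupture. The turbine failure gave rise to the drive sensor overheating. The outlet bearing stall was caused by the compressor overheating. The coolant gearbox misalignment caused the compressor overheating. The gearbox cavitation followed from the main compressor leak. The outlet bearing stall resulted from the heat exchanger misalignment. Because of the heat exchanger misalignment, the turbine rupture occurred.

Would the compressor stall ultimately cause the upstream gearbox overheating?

Yes

There is a causal chain: the compressor stall → the turbine rupture → the upstream gearbox overheating.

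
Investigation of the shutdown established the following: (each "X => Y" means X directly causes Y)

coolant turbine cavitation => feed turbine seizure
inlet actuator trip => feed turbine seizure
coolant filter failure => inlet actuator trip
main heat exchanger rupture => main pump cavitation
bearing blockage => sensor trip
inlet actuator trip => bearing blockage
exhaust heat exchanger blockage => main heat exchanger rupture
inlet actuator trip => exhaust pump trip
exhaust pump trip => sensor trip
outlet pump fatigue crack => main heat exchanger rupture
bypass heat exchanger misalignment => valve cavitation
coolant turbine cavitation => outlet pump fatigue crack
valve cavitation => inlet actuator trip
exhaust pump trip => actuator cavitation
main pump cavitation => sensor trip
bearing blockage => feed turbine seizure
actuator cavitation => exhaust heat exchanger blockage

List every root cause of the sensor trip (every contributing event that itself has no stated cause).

Tracing upstream from the sensor trip: the sensor trip ← the exhaust pump trip ← the inlet actuator trip ← the valve cavitation ← the bypass heat exchanger misalignment.
A separate upstream branch: the sensor trip ← the exhaust pump trip ← the inlet actuator trip ← the coolant filter failure.
A separate upstream branch: the sensor trip ← the main pump cavitation ← the main heat exchanger rupture ← the outlet pump fatigue crack ← the coolant turbine cavitation.
Each of those chain origins has no stated cause.

the bypass heat exchanger misalignment, the coolant filter failure, the coolant turbine cavitation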